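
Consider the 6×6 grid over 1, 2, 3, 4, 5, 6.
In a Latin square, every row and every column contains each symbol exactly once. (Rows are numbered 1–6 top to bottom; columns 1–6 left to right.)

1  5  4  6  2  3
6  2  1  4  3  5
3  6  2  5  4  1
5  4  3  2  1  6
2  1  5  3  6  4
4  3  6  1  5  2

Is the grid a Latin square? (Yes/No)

Each row is a permutation of the 6 symbols, and so is each column.

Yes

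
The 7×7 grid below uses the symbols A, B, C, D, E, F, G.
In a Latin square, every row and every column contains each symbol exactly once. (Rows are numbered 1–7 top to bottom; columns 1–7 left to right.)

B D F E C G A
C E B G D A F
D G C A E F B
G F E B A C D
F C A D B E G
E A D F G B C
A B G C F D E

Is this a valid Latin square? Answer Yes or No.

Yes

Each row is a permutation of the 7 symbols, and so is each column.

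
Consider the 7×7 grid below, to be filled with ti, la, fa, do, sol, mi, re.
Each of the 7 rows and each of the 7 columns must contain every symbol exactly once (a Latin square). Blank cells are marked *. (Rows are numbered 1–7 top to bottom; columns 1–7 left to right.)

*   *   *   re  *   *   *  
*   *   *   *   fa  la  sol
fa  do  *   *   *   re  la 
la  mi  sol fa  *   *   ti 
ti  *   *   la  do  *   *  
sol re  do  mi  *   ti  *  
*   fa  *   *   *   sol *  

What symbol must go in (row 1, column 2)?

la

Row 2, column 2: row 2 has {la, fa, sol} and column 2 has {fa, do, mi, re}, leaving only ti.
Row 2, column 4: row 2 has {ti, la, fa, sol} and column 4 has {la, fa, mi, re}, leaving only do.
Row 4, column 5: row 4 has {ti, la, fa, sol, mi} and column 5 has {fa, do}, leaving only re.
Row 4, column 6: row 4 has {ti, la, fa, sol, mi, re} and column 6 has {ti, la, sol, re}, leaving only do.
Row 5, column 2: row 5 has {ti, la, do} and column 2 has {ti, fa, do, mi, re}, leaving only sol.
Row 1 already has {re} and column 2 already has {ti, fa, do, sol, mi, re}, so row 1, column 2 must be la.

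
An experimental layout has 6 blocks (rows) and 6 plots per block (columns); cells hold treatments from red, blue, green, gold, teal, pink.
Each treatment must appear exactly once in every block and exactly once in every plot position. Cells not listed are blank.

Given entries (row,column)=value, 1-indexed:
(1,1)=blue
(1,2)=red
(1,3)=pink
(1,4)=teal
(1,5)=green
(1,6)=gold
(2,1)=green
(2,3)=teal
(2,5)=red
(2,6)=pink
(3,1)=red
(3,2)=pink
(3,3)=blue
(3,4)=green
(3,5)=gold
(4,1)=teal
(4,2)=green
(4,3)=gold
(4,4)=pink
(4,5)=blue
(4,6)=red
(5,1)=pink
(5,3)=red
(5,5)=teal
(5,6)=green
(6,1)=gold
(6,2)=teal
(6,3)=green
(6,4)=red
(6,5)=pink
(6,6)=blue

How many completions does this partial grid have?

2

Block 2, plot 2: eliminating its block and plot leaves {blue, gold}.
Block 2, plot 4: eliminating its block and plot leaves {blue, gold}.
Block 3, plot 6: eliminating its block and plot leaves {teal}.
Block 5, plot 2: eliminating its block and plot leaves {blue, gold}.
Block 5, plot 4: eliminating its block and plot leaves {blue, gold}.
Enumerating the assignments across these blanks that avoid any block or plot repeat gives 2 completions.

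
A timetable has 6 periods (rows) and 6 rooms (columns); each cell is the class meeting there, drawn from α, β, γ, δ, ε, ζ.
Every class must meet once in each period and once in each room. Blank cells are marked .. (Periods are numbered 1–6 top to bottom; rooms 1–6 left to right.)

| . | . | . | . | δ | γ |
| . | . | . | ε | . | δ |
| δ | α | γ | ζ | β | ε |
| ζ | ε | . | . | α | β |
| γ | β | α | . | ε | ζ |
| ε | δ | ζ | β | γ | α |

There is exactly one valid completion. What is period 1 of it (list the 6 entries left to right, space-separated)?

Period 1, room 2: period 1 has {γ, δ} and room 2 has {α, β, δ, ε}, leaving only ζ.
Period 1, room 4: period 1 has {γ, δ, ζ} and room 4 has {β, ε, ζ}, leaving only α.
Period 1, room 1: period 1 has {α, γ, δ, ζ} and room 1 has {γ, δ, ε, ζ}, leaving only β.
Period 1, room 3: period 1 has {α, β, γ, δ, ζ} and room 3 has {α, γ, ζ}, leaving only ε.
So period 1 reads: β ζ ε α δ γ.

β ζ ε α δ γ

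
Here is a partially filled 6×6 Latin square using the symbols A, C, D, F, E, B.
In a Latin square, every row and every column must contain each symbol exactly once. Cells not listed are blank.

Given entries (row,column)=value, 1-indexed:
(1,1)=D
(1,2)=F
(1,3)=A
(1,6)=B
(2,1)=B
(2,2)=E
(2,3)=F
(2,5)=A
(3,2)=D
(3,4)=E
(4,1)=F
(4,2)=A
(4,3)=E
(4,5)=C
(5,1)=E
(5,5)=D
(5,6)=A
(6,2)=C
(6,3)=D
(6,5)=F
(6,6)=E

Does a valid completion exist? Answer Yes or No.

Row 1, column 4: row 1 has {A, D, F, B} and column 4 has {E}, so it must be C.
Row 1, column 5: row 1 has {A, C, D, F, B} and column 5 has {A, C, D, F}, so it must be E.
Row 2, column 4: row 2 has {A, F, E, B} and column 4 has {C, E}, so it must be D.
Row 2, column 6: row 2 has {A, D, F, E, B} and column 6 has {A, E, B}, so it must be C.
Row 3, column 5: row 3 has {D, E} and column 5 has {A, C, D, F, E}, so it must be B.
Row 3, column 3: row 3 has {D, E, B} and column 3 has {A, D, F, E}, so it must be C.
Row 3, column 1: row 3 has {C, D, E, B} and column 1 has {D, F, E, B}, so it must be A.
Now row 6, column 1: row 6 together with column 1 already contain {A, C, D, F, E, B} — every symbol — so nothing can go there. The grid has no valid completion.

No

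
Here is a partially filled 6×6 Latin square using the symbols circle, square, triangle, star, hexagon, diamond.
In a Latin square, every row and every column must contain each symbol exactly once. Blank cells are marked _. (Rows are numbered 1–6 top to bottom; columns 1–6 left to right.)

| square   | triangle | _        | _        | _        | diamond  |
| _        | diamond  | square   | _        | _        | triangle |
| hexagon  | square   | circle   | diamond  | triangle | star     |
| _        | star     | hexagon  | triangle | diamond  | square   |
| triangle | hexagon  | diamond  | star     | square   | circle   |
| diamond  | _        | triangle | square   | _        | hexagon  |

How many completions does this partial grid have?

Row 1, column 3: eliminating its row and column leaves {star}.
Row 1, column 4: eliminating its row and column leaves {circle, hexagon}.
Row 1, column 5: eliminating its row and column leaves {circle, star, hexagon}.
Row 2, column 1: eliminating its row and column leaves {circle, star}.
Row 2, column 4: eliminating its row and column leaves {circle, hexagon}.
Row 2, column 5: eliminating its row and column leaves {circle, star, hexagon}.
Row 4, column 1: eliminating its row and column leaves {circle}.
Row 6, column 2: eliminating its row and column leaves {circle}.
Row 6, column 5: eliminating its row and column leaves {circle, star}.
Enumerating the assignments across these blanks that avoid any row or column repeat gives 2 completions.

2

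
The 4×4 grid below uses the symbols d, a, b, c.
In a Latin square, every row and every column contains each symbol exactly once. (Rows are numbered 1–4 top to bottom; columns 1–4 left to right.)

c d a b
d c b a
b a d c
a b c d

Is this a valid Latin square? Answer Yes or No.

Each row is a permutation of the 4 symbols, and so is each column.

Yes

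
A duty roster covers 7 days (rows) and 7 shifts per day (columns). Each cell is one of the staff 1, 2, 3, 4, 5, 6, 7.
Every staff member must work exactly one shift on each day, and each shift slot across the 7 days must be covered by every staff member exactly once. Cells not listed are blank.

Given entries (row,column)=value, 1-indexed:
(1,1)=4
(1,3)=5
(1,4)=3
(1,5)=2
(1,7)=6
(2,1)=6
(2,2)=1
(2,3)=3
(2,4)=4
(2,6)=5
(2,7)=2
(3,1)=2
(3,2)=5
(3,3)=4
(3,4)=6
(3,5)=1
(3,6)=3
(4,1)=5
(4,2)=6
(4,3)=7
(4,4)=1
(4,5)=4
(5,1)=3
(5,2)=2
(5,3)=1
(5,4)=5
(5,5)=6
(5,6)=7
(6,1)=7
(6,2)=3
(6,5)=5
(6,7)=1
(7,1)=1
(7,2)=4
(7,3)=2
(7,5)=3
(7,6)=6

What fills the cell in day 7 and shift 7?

Day 1, shift 2: day 1 has {2, 3, 4, 5, 6} and shift 2 has {1, 2, 3, 4, 5, 6}, leaving only 7.
Day 1, shift 6: day 1 has {2, 3, 4, 5, 6, 7} and shift 6 has {3, 5, 6, 7}, leaving only 1.
Day 2, shift 5: day 2 has {1, 2, 3, 4, 5, 6} and shift 5 has {1, 2, 3, 4, 5, 6}, leaving only 7.
Day 3, shift 7: day 3 has {1, 2, 3, 4, 5, 6} and shift 7 has {1, 2, 6}, leaving only 7.
Day 7 already has {1, 2, 3, 4, 6} and shift 7 already has {1, 2, 6, 7}, so day 7, shift 7 must be 5.

5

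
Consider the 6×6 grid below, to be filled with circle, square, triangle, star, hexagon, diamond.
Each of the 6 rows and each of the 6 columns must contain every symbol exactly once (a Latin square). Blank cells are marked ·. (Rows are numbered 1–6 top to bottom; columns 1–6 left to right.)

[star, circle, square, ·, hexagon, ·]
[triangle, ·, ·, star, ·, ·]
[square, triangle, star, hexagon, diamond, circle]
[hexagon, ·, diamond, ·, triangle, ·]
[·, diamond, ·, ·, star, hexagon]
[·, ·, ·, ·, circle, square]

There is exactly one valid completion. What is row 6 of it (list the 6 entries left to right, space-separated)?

Row 6, column 1: row 6 has {circle, square} and column 1 has {square, triangle, star, hexagon}, leaving only diamond.
Row 6, column 4: row 6 has {circle, square, diamond} and column 4 has {star, hexagon}, leaving only triangle.
Row 6, column 3: row 6 has {circle, square, triangle, diamond} and column 3 has {square, star, diamond}, leaving only hexagon.
Row 6, column 2: row 6 has {circle, square, triangle, hexagon, diamond} and column 2 has {circle, triangle, diamond}, leaving only star.
So row 6 reads: diamond star hexagon triangle circle square.

diamond star hexagon triangle circle square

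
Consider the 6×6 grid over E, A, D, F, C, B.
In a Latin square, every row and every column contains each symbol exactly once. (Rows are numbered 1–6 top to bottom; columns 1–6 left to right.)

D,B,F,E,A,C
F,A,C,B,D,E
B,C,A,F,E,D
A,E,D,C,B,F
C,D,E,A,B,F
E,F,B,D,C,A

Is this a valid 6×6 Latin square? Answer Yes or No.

No

Every row is a permutation, but column 6 contains F twice (at rows 4 and 5).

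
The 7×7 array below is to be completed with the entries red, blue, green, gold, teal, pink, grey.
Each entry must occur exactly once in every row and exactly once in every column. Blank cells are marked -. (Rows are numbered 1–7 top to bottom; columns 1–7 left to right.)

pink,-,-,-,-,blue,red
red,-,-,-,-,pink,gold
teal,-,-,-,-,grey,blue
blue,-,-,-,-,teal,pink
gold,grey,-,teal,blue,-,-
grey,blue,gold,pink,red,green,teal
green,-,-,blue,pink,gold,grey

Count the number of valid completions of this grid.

Row 1, column 2: eliminating its row and column leaves {green, gold, teal}.
Row 1, column 3: eliminating its row and column leaves {green, teal, grey}.
Row 1, column 4: eliminating its row and column leaves {green, gold, grey}.
Row 1, column 5: eliminating its row and column leaves {green, gold, teal, grey}.
Row 2, column 2: eliminating its row and column leaves {green, teal}.
Row 2, column 3: eliminating its row and column leaves {blue, green, teal, grey}.
Row 2, column 4: eliminating its row and column leaves {green, grey}.
Row 2, column 5: eliminating its row and column leaves {green, teal, grey}.
Row 3, column 2: eliminating its row and column leaves {red, green, gold, pink}.
Row 3, column 3: eliminating its row and column leaves {red, green, pink}.
Row 3, column 4: eliminating its row and column leaves {red, green, gold}.
Row 3, column 5: eliminating its row and column leaves {green, gold}.
Row 4, column 2: eliminating its row and column leaves {red, green, gold}.
Row 4, column 3: eliminating its row and column leaves {red, green, grey}.
Row 4, column 4: eliminating its row and column leaves {red, green, gold, grey}.
Row 4, column 5: eliminating its row and column leaves {green, gold, grey}.
Row 5, column 3: eliminating its row and column leaves {red, green, pink}.
Row 5, column 6: eliminating its row and column leaves {red}.
Row 5, column 7: eliminating its row and column leaves {green}.
Row 7, column 2: eliminating its row and column leaves {red, teal}.
Row 7, column 3: eliminating its row and column leaves {red, teal}.
Enumerating the assignments across these blanks that avoid any row or column repeat gives 10 completions.

10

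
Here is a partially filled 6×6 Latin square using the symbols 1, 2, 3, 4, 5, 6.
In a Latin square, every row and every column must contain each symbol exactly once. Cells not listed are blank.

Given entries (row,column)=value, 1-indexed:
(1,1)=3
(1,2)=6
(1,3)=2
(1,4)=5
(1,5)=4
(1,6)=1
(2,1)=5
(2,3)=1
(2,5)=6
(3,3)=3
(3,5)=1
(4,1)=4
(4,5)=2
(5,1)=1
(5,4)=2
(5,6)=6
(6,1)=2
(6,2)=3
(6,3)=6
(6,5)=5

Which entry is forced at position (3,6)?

Row 3, column 1: row 3 has {1, 3} and column 1 has {1, 2, 3, 4, 5}, leaving only 6.
Row 3, column 4: row 3 has {1, 3, 6} and column 4 has {2, 5}, leaving only 4.
Row 2, column 4: row 2 has {1, 5, 6} and column 4 has {2, 4, 5}, leaving only 3.
Row 4, column 3: row 4 has {2, 4} and column 3 has {1, 2, 3, 6}, leaving only 5.
Row 4, column 2: row 4 has {2, 4, 5} and column 2 has {3, 6}, leaving only 1.
Row 4, column 4: row 4 has {1, 2, 4, 5} and column 4 has {2, 3, 4, 5}, leaving only 6.
Row 4, column 6: row 4 has {1, 2, 4, 5, 6} and column 6 has {1, 6}, leaving only 3.
Row 5, column 3: row 5 has {1, 2, 6} and column 3 has {1, 2, 3, 5, 6}, leaving only 4.
Row 5, column 2: row 5 has {1, 2, 4, 6} and column 2 has {1, 3, 6}, leaving only 5.
Row 3, column 2: row 3 has {1, 3, 4, 6} and column 2 has {1, 3, 5, 6}, leaving only 2.
Row 3 already has {1, 2, 3, 4, 6} and column 6 already has {1, 3, 6}, so row 3, column 6 must be 5.

5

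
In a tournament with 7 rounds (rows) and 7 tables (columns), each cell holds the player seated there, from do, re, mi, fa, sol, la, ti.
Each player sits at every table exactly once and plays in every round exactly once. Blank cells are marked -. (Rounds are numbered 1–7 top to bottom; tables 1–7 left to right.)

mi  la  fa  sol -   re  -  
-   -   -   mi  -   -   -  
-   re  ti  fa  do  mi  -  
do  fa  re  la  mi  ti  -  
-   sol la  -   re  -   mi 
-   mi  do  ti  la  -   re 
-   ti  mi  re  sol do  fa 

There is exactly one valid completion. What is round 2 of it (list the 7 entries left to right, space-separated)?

Round 2, table 2: round 2 has {mi} and table 2 has {re, mi, fa, sol, la, ti}, leaving only do.
Round 2, table 3: round 2 has {do, mi} and table 3 has {do, re, mi, fa, la, ti}, leaving only sol.
Round 1, table 5: round 1 has {re, mi, fa, sol, la} and table 5 has {do, re, mi, sol, la}, leaving only ti.
Round 2, table 5: round 2 has {do, mi, sol} and table 5 has {do, re, mi, sol, la, ti}, leaving only fa.
Round 2, table 6: round 2 has {do, mi, fa, sol} and table 6 has {do, re, mi, ti}, leaving only la.
Round 2, table 7: round 2 has {do, mi, fa, sol, la} and table 7 has {re, mi, fa}, leaving only ti.
Round 2, table 1: round 2 has {do, mi, fa, sol, la, ti} and table 1 has {do, mi}, leaving only re.
So round 2 reads: re do sol mi fa la ti.

re do sol mi fa la ti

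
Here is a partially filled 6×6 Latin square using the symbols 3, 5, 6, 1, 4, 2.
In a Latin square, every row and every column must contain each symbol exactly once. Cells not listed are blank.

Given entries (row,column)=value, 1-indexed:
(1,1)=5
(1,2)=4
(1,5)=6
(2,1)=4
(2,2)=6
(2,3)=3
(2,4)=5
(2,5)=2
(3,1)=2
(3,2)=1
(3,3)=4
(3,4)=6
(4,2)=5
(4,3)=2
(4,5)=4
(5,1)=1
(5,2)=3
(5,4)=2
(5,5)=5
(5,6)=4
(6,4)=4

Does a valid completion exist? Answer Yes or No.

No row or column among the givens repeats a symbol, and propagating forced cells runs into no contradiction.
One valid completion exists (for instance, 5 4 1 3 6 2 / 4 6 3 5 2 1 / 2 1 4 6 3 5 / 6 5 2 1 4 3 / 1 3 6 2 5 4 / 3 2 5 4 1 6).

Yes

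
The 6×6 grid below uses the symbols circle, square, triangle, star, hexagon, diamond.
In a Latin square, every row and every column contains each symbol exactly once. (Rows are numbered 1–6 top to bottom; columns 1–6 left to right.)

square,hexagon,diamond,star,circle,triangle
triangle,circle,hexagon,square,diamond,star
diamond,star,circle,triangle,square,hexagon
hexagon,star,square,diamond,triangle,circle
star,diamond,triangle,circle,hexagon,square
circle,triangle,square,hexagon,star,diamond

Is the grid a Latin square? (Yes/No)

No

Every row is a permutation, but column 3 contains square twice (at rows 4 and 6).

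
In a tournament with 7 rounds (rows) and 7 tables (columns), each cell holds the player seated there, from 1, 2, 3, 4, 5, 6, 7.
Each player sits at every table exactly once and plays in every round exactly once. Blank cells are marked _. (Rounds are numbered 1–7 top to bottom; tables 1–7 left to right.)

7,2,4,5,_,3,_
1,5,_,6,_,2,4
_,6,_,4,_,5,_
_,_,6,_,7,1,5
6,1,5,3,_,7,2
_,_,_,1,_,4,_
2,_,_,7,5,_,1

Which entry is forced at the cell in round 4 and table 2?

3

Round 1, table 7: round 1 has {2, 3, 4, 5, 7} and table 7 has {1, 2, 4, 5}, leaving only 6.
Round 1, table 5: round 1 has {2, 3, 4, 5, 6, 7} and table 5 has {5, 7}, leaving only 1.
Round 2, table 5: round 2 has {1, 2, 4, 5, 6} and table 5 has {1, 5, 7}, leaving only 3.
Round 2, table 3: round 2 has {1, 2, 3, 4, 5, 6} and table 3 has {4, 5, 6}, leaving only 7.
Round 3, table 1: round 3 has {4, 5, 6} and table 1 has {1, 2, 6, 7}, leaving only 3.
Round 3, table 5: round 3 has {3, 4, 5, 6} and table 5 has {1, 3, 5, 7}, leaving only 2.
Round 3, table 3: round 3 has {2, 3, 4, 5, 6} and table 3 has {4, 5, 6, 7}, leaving only 1.
Round 3, table 7: round 3 has {1, 2, 3, 4, 5, 6} and table 7 has {1, 2, 4, 5, 6}, leaving only 7.
Round 4, table 1: round 4 has {1, 5, 6, 7} and table 1 has {1, 2, 3, 6, 7}, leaving only 4.
Round 4 already has {1, 4, 5, 6, 7} and table 2 already has {1, 2, 5, 6}, so round 4, table 2 must be 3.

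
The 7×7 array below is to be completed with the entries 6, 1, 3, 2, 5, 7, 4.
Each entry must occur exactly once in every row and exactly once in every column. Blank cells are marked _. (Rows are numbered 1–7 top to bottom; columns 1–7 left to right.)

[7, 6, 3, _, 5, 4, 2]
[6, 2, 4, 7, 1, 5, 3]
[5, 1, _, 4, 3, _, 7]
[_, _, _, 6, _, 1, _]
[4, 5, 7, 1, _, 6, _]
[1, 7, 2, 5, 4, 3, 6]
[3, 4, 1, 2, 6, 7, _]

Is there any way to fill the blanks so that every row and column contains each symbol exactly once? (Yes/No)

No

Row 1, column 4: row 1 together with column 4 already contain {6, 1, 3, 2, 5, 7, 4} — every symbol — so nothing can go there. The grid has no valid completion.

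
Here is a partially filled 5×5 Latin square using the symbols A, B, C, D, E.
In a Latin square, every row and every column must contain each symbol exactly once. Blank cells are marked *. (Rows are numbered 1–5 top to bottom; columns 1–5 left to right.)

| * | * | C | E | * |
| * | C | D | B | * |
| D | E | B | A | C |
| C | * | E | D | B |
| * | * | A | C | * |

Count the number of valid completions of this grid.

Row 1, column 1: eliminating its row and column leaves {A, B}.
Row 1, column 2: eliminating its row and column leaves {A, B, D}.
Row 1, column 5: eliminating its row and column leaves {A, D}.
Row 2, column 1: eliminating its row and column leaves {A, E}.
Row 2, column 5: eliminating its row and column leaves {A, E}.
Row 4, column 2: eliminating its row and column leaves {A}.
Row 5, column 1: eliminating its row and column leaves {B, E}.
Row 5, column 2: eliminating its row and column leaves {B, D}.
Row 5, column 5: eliminating its row and column leaves {D, E}.
Enumerating the assignments across these blanks that avoid any row or column repeat gives 2 completions.

2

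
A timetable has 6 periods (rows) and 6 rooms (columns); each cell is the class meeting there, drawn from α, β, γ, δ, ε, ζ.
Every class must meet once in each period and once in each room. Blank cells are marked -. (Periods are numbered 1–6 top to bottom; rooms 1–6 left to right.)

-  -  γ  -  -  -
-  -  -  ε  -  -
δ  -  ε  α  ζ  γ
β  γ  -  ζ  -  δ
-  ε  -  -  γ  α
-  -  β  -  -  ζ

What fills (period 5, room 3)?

δ

Period 2, room 6: period 2 has {ε} and room 6 has {α, γ, δ, ζ}, leaving only β.
Period 1, room 6: period 1 has {γ} and room 6 has {α, β, γ, δ, ζ}, leaving only ε.
Period 3, room 2: period 3 has {α, γ, δ, ε, ζ} and room 2 has {γ, ε}, leaving only β.
Period 4, room 3: period 4 has {β, γ, δ, ζ} and room 3 has {β, γ, ε}, leaving only α.
Period 4, room 5: period 4 has {α, β, γ, δ, ζ} and room 5 has {γ, ζ}, leaving only ε.
Period 5, room 1: period 5 has {α, γ, ε} and room 1 has {β, δ}, leaving only ζ.
Period 5 already has {α, γ, ε, ζ} and room 3 already has {α, β, γ, ε}, so period 5, room 3 must be δ.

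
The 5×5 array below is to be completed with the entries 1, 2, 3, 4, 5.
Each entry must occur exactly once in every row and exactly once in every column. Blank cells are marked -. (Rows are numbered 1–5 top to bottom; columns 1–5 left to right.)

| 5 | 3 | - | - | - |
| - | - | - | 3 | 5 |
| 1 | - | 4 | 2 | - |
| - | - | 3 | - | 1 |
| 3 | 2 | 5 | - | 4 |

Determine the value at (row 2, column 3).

Row 1, column 5: row 1 has {3, 5} and column 5 has {1, 4, 5}, leaving only 2.
Row 1, column 3: row 1 has {2, 3, 5} and column 3 has {3, 4, 5}, leaving only 1.
Row 2 already has {3, 5} and column 3 already has {1, 3, 4, 5}, so row 2, column 3 must be 2.

2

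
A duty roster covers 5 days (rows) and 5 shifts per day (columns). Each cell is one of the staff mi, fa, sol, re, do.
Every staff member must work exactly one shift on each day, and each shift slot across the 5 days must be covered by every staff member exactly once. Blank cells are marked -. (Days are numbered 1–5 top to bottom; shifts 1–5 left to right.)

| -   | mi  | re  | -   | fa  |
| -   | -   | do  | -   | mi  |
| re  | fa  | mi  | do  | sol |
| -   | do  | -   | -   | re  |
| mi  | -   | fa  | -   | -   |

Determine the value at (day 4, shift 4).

mi

Day 1, shift 4: day 1 has {mi, fa, re} and shift 4 has {do}, leaving only sol.
Day 1, shift 1: day 1 has {mi, fa, sol, re} and shift 1 has {mi, re}, leaving only do.
Day 4, shift 3: day 4 has {re, do} and shift 3 has {mi, fa, re, do}, leaving only sol.
Day 4, shift 1: day 4 has {sol, re, do} and shift 1 has {mi, re, do}, leaving only fa.
Day 4 already has {fa, sol, re, do} and shift 4 already has {sol, do}, so day 4, shift 4 must be mi.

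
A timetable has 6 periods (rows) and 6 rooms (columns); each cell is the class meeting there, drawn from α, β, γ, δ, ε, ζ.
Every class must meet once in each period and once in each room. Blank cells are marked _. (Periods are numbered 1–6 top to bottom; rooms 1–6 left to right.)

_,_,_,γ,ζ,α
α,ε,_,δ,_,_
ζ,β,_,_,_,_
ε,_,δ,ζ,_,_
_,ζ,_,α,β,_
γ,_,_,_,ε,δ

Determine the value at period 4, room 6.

β

Period 1, room 2: period 1 has {α, γ, ζ} and room 2 has {β, ε, ζ}, leaving only δ.
Period 1, room 1: period 1 has {α, γ, δ, ζ} and room 1 has {α, γ, ε, ζ}, leaving only β.
Period 1, room 3: period 1 has {α, β, γ, δ, ζ} and room 3 has {δ}, leaving only ε.
Period 2, room 5: period 2 has {α, δ, ε} and room 5 has {β, ε, ζ}, leaving only γ.
Period 3, room 4: period 3 has {β, ζ} and room 4 has {α, γ, δ, ζ}, leaving only ε.
Period 3, room 6: period 3 has {β, ε, ζ} and room 6 has {α, δ}, leaving only γ.
Period 4 already has {δ, ε, ζ} and room 6 already has {α, γ, δ}, so period 4, room 6 must be β.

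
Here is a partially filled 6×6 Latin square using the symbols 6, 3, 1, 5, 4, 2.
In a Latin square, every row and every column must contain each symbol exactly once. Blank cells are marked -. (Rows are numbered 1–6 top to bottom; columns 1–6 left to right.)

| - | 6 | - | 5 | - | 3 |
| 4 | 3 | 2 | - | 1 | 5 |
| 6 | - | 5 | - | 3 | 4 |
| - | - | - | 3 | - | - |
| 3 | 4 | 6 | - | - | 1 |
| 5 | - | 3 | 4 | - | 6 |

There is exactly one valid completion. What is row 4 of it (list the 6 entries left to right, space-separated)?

Row 4, column 6: row 4 has {3} and column 6 has {6, 3, 1, 5, 4}, leaving only 2.
Row 4, column 1: row 4 has {3, 2} and column 1 has {6, 3, 5, 4}, leaving only 1.
Row 4, column 2: row 4 has {3, 1, 2} and column 2 has {6, 3, 4}, leaving only 5.
Row 4, column 3: row 4 has {3, 1, 5, 2} and column 3 has {6, 3, 5, 2}, leaving only 4.
Row 4, column 5: row 4 has {3, 1, 5, 4, 2} and column 5 has {3, 1}, leaving only 6.
So row 4 reads: 1 5 4 3 6 2.

1 5 4 3 6 2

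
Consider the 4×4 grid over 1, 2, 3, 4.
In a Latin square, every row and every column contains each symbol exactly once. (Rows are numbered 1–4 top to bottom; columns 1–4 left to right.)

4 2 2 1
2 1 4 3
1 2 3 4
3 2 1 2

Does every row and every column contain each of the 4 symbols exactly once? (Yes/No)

No

Row 4 contains 2 twice (at columns 2 and 4); row 1 is also not a permutation.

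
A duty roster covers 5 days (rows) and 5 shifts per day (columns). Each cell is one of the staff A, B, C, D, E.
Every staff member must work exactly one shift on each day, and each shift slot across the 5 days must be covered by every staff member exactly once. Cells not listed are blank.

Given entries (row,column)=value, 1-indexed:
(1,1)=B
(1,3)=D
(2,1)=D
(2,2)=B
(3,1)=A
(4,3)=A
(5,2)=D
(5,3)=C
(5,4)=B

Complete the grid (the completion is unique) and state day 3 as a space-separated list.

Day 2, shift 3: day 2 has {B, D} and shift 3 has {A, C, D}, leaving only E.
Day 3, shift 3: day 3 has {A} and shift 3 has {A, C, D, E}, leaving only B.
Day 5, shift 1: day 5 has {B, C, D} and shift 1 has {A, B, D}, leaving only E.
Day 4, shift 1: day 4 has {A} and shift 1 has {A, B, D, E}, leaving only C.
Day 4, shift 2: day 4 has {A, C} and shift 2 has {B, D}, leaving only E.
Day 3, shift 2: day 3 has {A, B} and shift 2 has {B, D, E}, leaving only C.
Day 1, shift 2: day 1 has {B, D} and shift 2 has {B, C, D, E}, leaving only A.
Day 4, shift 4: day 4 has {A, C, E} and shift 4 has {B}, leaving only D.
Day 3, shift 4: day 3 has {A, B, C} and shift 4 has {B, D}, leaving only E.
Day 3, shift 5: day 3 has {A, B, C, E} and shift 5 has {}, leaving only D.
So day 3 reads: A C B E D.

A C B E D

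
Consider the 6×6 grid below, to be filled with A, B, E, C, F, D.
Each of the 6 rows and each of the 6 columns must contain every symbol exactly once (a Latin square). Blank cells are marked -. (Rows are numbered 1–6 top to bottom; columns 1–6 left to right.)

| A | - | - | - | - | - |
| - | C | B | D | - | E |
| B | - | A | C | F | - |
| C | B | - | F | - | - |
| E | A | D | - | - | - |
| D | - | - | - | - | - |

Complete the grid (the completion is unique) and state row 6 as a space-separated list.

D F C A E B

Row 2, column 1: row 2 has {B, E, C, D} and column 1 has {A, B, E, C, D}, leaving only F.
Row 2, column 5: row 2 has {B, E, C, F, D} and column 5 has {F}, leaving only A.
Row 3, column 6: row 3 has {A, B, C, F} and column 6 has {E}, leaving only D.
Row 3, column 2: row 3 has {A, B, C, F, D} and column 2 has {A, B, C}, leaving only E.
Row 6, column 2: row 6 has {D} and column 2 has {A, B, E, C}, leaving only F.
Row 1, column 2: row 1 has {A} and column 2 has {A, B, E, C, F}, leaving only D.
Row 4, column 3: row 4 has {B, C, F} and column 3 has {A, B, D}, leaving only E.
Row 6, column 3: row 6 has {F, D} and column 3 has {A, B, E, D}, leaving only C.
Row 1, column 3: row 1 has {A, D} and column 3 has {A, B, E, C, D}, leaving only F.
Row 4, column 5: row 4 has {B, E, C, F} and column 5 has {A, F}, leaving only D.
Row 4, column 6: row 4 has {B, E, C, F, D} and column 6 has {E, D}, leaving only A.
Row 6, column 6: row 6 has {C, F, D} and column 6 has {A, E, D}, leaving only B.
Row 6, column 5: row 6 has {B, C, F, D} and column 5 has {A, F, D}, leaving only E.
Row 6, column 4: row 6 has {B, E, C, F, D} and column 4 has {C, F, D}, leaving only A.
So row 6 reads: D F C A E B.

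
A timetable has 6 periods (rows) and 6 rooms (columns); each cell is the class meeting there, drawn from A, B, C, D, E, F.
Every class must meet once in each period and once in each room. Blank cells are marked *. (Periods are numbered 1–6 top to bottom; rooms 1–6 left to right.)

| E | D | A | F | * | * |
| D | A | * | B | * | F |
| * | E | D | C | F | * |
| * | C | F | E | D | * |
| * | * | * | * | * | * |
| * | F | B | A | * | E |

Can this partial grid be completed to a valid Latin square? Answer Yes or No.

No

Period 5, room 2: period 5 has {} and room 2 has {A, C, D, E, F}, so it must be B.
Period 5, room 4: period 5 has {B} and room 4 has {A, B, C, E, F}, so it must be D.
Period 6, room 1: period 6 has {A, B, E, F} and room 1 has {D, E}, so it must be C.
Now period 6, room 5: period 6 together with room 5 already contain {A, B, C, D, E, F} — every symbol — so nothing can go there. The grid has no valid completion.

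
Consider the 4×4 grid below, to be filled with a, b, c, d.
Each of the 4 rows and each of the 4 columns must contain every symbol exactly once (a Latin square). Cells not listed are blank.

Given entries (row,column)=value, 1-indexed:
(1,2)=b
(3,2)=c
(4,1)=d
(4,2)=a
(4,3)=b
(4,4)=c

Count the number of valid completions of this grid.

Row 1, column 1: eliminating its row and column leaves {a, c}.
Row 1, column 3: eliminating its row and column leaves {a, c, d}.
Row 1, column 4: eliminating its row and column leaves {a, d}.
Row 2, column 1: eliminating its row and column leaves {a, b, c}.
Row 2, column 2: eliminating its row and column leaves {d}.
Row 2, column 3: eliminating its row and column leaves {a, c, d}.
Row 2, column 4: eliminating its row and column leaves {a, b, d}.
Row 3, column 1: eliminating its row and column leaves {a, b}.
Row 3, column 3: eliminating its row and column leaves {a, d}.
Row 3, column 4: eliminating its row and column leaves {a, b, d}.
Enumerating the assignments across these blanks that avoid any row or column repeat gives 4 completions.

4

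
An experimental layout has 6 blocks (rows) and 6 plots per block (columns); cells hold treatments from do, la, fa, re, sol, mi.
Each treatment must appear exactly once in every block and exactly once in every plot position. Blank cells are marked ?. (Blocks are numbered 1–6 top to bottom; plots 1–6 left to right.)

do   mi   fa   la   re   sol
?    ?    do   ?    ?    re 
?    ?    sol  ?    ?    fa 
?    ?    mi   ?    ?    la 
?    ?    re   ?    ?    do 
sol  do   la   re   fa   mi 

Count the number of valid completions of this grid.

Block 2, plot 1: eliminating its block and plot leaves {la, fa, mi}.
Block 2, plot 2: eliminating its block and plot leaves {la, fa, sol}.
Block 2, plot 4: eliminating its block and plot leaves {fa, sol, mi}.
Block 2, plot 5: eliminating its block and plot leaves {la, sol, mi}.
Block 3, plot 1: eliminating its block and plot leaves {la, re, mi}.
Block 3, plot 2: eliminating its block and plot leaves {la, re}.
Block 3, plot 4: eliminating its block and plot leaves {do, mi}.
Block 3, plot 5: eliminating its block and plot leaves {do, la, mi}.
Block 4, plot 1: eliminating its block and plot leaves {fa, re}.
Block 4, plot 2: eliminating its block and plot leaves {fa, re, sol}.
Block 4, plot 4: eliminating its block and plot leaves {do, fa, sol}.
Block 4, plot 5: eliminating its block and plot leaves {do, sol}.
Block 5, plot 1: eliminating its block and plot leaves {la, fa, mi}.
Block 5, plot 2: eliminating its block and plot leaves {la, fa, sol}.
Block 5, plot 4: eliminating its block and plot leaves {fa, sol, mi}.
Block 5, plot 5: eliminating its block and plot leaves {la, sol, mi}.
Enumerating the assignments across these blanks that avoid any block or plot repeat gives 20 completions.

20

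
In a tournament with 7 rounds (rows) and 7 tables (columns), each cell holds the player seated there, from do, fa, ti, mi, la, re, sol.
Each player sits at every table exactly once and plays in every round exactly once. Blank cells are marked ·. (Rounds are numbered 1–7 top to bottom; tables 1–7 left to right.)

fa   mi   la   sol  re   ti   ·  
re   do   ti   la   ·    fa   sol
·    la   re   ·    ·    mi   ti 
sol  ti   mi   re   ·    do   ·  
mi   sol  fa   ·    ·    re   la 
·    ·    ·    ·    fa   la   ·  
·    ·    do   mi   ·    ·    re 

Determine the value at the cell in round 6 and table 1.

Round 1, table 7: round 1 has {fa, ti, mi, la, re, sol} and table 7 has {ti, la, re, sol}, leaving only do.
Round 2, table 5: round 2 has {do, fa, ti, la, re, sol} and table 5 has {fa, re}, leaving only mi.
Round 3, table 1: round 3 has {ti, mi, la, re} and table 1 has {fa, mi, re, sol}, leaving only do.
Round 6 already has {fa, la} and table 1 already has {do, fa, mi, re, sol}, so round 6, table 1 must be ti.

ti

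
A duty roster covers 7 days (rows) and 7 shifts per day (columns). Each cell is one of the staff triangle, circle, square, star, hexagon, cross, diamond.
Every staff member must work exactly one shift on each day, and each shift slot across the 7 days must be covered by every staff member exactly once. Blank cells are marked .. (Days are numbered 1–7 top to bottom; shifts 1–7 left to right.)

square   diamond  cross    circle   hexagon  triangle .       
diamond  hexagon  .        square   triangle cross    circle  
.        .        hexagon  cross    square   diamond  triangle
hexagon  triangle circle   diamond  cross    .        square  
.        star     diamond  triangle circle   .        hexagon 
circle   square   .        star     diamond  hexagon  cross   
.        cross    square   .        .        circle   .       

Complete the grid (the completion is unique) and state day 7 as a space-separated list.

triangle cross square hexagon star circle diamond

Day 7, shift 4: day 7 has {circle, square, cross} and shift 4 has {triangle, circle, square, star, cross, diamond}, leaving only hexagon.
Day 7, shift 5: day 7 has {circle, square, hexagon, cross} and shift 5 has {triangle, circle, square, hexagon, cross, diamond}, leaving only star.
Day 7, shift 1: day 7 has {circle, square, star, hexagon, cross} and shift 1 has {circle, square, hexagon, diamond}, leaving only triangle.
Day 7, shift 7: day 7 has {triangle, circle, square, star, hexagon, cross} and shift 7 has {triangle, circle, square, hexagon, cross}, leaving only diamond.
So day 7 reads: triangle cross square hexagon star circle diamond.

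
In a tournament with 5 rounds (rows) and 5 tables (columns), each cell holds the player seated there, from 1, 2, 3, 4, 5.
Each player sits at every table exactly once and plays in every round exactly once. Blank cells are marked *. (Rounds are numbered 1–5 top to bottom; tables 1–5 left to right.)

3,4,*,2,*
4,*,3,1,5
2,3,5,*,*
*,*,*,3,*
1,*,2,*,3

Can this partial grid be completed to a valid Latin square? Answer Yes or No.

No

Round 1, table 3: round 1 has {2, 3, 4} and table 3 has {2, 3, 5}, so it must be 1.
Now round 1, table 5: round 1 together with table 5 already contain {1, 2, 3, 4, 5} — every symbol — so nothing can go there. The grid has no valid completion.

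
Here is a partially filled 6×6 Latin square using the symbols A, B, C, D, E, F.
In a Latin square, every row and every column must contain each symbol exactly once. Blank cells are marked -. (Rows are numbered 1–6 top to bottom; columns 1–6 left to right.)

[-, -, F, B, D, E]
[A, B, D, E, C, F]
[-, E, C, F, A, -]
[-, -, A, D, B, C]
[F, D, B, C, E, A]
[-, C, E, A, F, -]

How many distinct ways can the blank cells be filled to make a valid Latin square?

Row 1, column 1: eliminating its row and column leaves {C}.
Row 1, column 2: eliminating its row and column leaves {A}.
Row 3, column 1: eliminating its row and column leaves {B, D}.
Row 3, column 6: eliminating its row and column leaves {B, D}.
Row 4, column 1: eliminating its row and column leaves {E}.
Row 4, column 2: eliminating its row and column leaves {F}.
Row 6, column 1: eliminating its row and column leaves {B, D}.
Row 6, column 6: eliminating its row and column leaves {B, D}.
Enumerating the assignments across these blanks that avoid any row or column repeat gives 2 completions.

2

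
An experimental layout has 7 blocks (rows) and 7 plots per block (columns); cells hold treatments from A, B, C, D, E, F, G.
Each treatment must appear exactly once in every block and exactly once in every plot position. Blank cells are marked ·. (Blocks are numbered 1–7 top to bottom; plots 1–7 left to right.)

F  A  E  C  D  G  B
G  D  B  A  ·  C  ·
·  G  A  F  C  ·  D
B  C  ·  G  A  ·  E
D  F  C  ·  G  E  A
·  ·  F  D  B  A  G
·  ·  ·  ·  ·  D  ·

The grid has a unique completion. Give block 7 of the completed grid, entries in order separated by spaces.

A B G E F D C

Block 7, plot 3: block 7 has {D} and plot 3 has {A, B, C, E, F}, leaving only G.
Block 2, plot 7: block 2 has {A, B, C, D, G} and plot 7 has {A, B, D, E, G}, leaving only F.
Block 7, plot 7: block 7 has {D, G} and plot 7 has {A, B, D, E, F, G}, leaving only C.
Block 2, plot 5: block 2 has {A, B, C, D, F, G} and plot 5 has {A, B, C, D, G}, leaving only E.
Block 7, plot 5: block 7 has {C, D, G} and plot 5 has {A, B, C, D, E, G}, leaving only F.
Block 3, plot 1: block 3 has {A, C, D, F, G} and plot 1 has {B, D, F, G}, leaving only E.
Block 7, plot 1: block 7 has {C, D, F, G} and plot 1 has {B, D, E, F, G}, leaving only A.
Block 3, plot 6: block 3 has {A, C, D, E, F, G} and plot 6 has {A, C, D, E, G}, leaving only B.
Block 4, plot 3: block 4 has {A, B, C, E, G} and plot 3 has {A, B, C, E, F, G}, leaving only D.
Block 4, plot 6: block 4 has {A, B, C, D, E, G} and plot 6 has {A, B, C, D, E, G}, leaving only F.
Block 5, plot 4: block 5 has {A, C, D, E, F, G} and plot 4 has {A, C, D, F, G}, leaving only B.
Block 7, plot 4: block 7 has {A, C, D, F, G} and plot 4 has {A, B, C, D, F, G}, leaving only E.
Block 7, plot 2: block 7 has {A, C, D, E, F, G} and plot 2 has {A, C, D, F, G}, leaving only B.
So block 7 reads: A B G E F D C.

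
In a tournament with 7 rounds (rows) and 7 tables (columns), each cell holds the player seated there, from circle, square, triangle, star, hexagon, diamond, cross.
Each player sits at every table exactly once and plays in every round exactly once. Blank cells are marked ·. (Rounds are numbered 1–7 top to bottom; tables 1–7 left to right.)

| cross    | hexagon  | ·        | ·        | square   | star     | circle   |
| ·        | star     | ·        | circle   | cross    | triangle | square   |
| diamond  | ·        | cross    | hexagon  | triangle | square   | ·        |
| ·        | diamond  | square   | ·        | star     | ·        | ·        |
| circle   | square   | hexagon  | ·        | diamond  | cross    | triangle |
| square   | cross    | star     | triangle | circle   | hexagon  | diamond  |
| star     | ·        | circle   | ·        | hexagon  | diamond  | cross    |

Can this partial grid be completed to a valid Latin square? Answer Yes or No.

Yes

No round or table among the givens repeats a symbol, and propagating forced cells runs into no contradiction.
One valid completion exists (for instance, cross hexagon triangle diamond square star circle / hexagon star diamond circle cross triangle square / diamond circle cross hexagon triangle square star / triangle diamond square cross star circle hexagon / circle square hexagon star diamond cross triangle / square cross star triangle circle hexagon diamond / star triangle circle square hexagon diamond cross).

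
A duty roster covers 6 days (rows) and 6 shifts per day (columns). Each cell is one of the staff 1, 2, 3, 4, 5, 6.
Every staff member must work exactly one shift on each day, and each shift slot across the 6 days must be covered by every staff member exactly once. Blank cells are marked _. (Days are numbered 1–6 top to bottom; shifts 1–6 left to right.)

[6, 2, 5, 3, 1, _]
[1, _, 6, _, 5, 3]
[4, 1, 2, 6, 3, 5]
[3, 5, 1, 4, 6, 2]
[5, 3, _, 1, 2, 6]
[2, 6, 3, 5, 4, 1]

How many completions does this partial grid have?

1

Day 1, shift 6: eliminating its day and shift leaves {4}.
Day 2, shift 2: eliminating its day and shift leaves {4}.
Day 2, shift 4: eliminating its day and shift leaves {2}.
Day 5, shift 3: eliminating its day and shift leaves {4}.
Only one assignment across all blanks avoids any day or shift repeat, giving 1 completion.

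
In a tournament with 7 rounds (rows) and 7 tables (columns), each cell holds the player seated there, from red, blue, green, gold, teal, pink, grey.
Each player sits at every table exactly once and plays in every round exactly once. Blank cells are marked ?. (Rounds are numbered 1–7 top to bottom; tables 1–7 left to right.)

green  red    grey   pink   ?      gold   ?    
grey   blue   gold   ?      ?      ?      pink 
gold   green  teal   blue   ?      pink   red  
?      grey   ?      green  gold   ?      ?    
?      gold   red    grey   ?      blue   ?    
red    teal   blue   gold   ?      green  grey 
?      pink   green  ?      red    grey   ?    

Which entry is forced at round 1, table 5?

blue

Round 3, table 5: round 3 has {red, blue, green, gold, teal, pink} and table 5 has {red, gold}, leaving only grey.
Round 4, table 3: round 4 has {green, gold, grey} and table 3 has {red, blue, green, gold, teal, grey}, leaving only pink.
Round 6, table 5: round 6 has {red, blue, green, gold, teal, grey} and table 5 has {red, gold, grey}, leaving only pink.
Round 7, table 4: round 7 has {red, green, pink, grey} and table 4 has {blue, green, gold, pink, grey}, leaving only teal.
Round 2, table 4: round 2 has {blue, gold, pink, grey} and table 4 has {blue, green, gold, teal, pink, grey}, leaving only red.
Round 2, table 6: round 2 has {red, blue, gold, pink, grey} and table 6 has {blue, green, gold, pink, grey}, leaving only teal.
Round 2, table 5: round 2 has {red, blue, gold, teal, pink, grey} and table 5 has {red, gold, pink, grey}, leaving only green.
Round 4, table 6: round 4 has {green, gold, pink, grey} and table 6 has {blue, green, gold, teal, pink, grey}, leaving only red.
Round 5, table 5: round 5 has {red, blue, gold, grey} and table 5 has {red, green, gold, pink, grey}, leaving only teal.
Round 1 already has {red, green, gold, pink, grey} and table 5 already has {red, green, gold, teal, pink, grey}, so round 1, table 5 must be blue.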